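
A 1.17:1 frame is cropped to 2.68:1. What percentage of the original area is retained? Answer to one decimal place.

43.7%

The width stays; only height is cut (since 2.68:1 is wider than 1.17:1).
(1.170)/(2.680) ≈ 0.437 of the area survives.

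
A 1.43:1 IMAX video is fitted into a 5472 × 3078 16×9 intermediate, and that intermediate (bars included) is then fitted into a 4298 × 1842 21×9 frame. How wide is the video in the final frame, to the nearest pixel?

First fit — 1.43:1 IMAX into 5472×3078 spans the height: 4401.54 × 3078.00.
The 16×9 canvas is height-limited in 4298×1842, giving 3274.67 × 1842.00; scale factor 0.5984.
The video scales with it: width 4401.54 × 0.5984 ≈ 2634.06.

2634 px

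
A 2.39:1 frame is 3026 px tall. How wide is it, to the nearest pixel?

7232 px

Width = 3026 × 2.390 = 7232.14.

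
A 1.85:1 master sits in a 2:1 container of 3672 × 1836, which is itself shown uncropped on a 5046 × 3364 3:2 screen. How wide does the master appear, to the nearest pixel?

4668 px

1.85:1 in 3672×1836: fills the height, so the master is 3396.60 × 1836.00.
Second fit — the 2:1 canvas into 5046×3364 spans the width: 5046.00 × 2523.00 (×1.3742 from 3672×1836).
So the master's width is 3396.60 × 1.3742 ≈ 4667.55.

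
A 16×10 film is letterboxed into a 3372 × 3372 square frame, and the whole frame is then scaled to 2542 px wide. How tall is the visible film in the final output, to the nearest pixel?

1589 px

In the 3372×3372 frame the film fills the width: height = 3372 × 10/16 ≈ 2107.50 px.
Resizing to 2542 px wide multiplies everything by 0.7539: 2107.50 → 1588.75 px.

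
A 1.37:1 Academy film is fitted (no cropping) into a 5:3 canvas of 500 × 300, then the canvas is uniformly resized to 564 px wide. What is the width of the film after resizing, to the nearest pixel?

464 px

At 500×300 the film is height-limited, so width = 300 × 1.370 ≈ 411.00 px.
The frame scales by 564/500 = 1.1280; 411.00 × 1.1280 ≈ 463.61 px.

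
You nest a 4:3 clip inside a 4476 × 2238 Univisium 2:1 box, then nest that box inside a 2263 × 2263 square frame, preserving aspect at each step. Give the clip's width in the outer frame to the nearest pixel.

4:3 in 4476×2238: fills the height, so the clip is 2984.00 × 2238.00.
Second fit — the Univisium 2:1 canvas into 2263×2263 spans the width: 2263.00 × 1131.50 (×0.5056 from 4476×2238).
Applying the same ×0.5056: 2984.00 → 1508.67.

1509 px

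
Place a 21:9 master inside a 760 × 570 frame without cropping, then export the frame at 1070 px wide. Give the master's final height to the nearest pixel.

459 px

In the 760×570 frame the master fills the width: height = 760 × 9/21 ≈ 325.71 px.
The frame scales by 1070/760 = 1.4079; 325.71 × 1.4079 ≈ 458.57 px.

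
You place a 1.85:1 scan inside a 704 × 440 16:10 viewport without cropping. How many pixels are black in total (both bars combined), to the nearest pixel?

1.85:1 (1.850) > 16:10 (1.600), so the scan fills the width.
That makes the image 380.5405 px tall (704 / 1.850).
Black = 440 − 380.5405 = 59.4595 px.
That's 59.4595 × 704 ≈ 41859 black pixels.

41859 pixels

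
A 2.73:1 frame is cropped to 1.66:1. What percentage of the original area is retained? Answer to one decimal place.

60.8%

1.66:1 is narrower than 2.73:1, so the crop keeps the full height and trims the width.
Fraction kept = (1.660)/(2.730) ≈ 60.81%.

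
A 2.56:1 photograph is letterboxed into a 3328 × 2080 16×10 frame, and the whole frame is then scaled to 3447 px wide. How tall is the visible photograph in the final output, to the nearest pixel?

Fitted into 3328×2080, the photograph spans the width; its height is 3328 / 2.560 ≈ 1300.00 px.
Resizing to 3447 px wide multiplies everything by 1.0358: 1300.00 → 1346.48 px.

1346 px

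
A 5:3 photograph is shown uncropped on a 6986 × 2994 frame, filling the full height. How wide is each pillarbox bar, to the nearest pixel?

Content width = 2994 × 5/3 ≈ 4990.00 px.
6986 − 4990.00 = 1996.00 px of bars (998.00 each).

998 px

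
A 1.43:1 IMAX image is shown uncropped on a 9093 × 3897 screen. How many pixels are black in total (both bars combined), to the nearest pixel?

13718570 pixels

Since 1.430 < 2.333, the image is height-limited.
Content width = 3897 × 1.430 ≈ 5572.7100 px.
9093 − 5572.7100 = 3520.2900 px of bars.
That's 3520.2900 × 3897 ≈ 13718570 black pixels.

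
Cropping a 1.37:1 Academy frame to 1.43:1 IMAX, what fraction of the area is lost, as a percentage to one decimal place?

4.2%

1.43:1 IMAX is wider than 1.37:1 Academy, so the crop keeps the full width and trims the height.
Area ratio = (1.370)/(1.430) = 95.80%; the remaining 4.20% is cropped out.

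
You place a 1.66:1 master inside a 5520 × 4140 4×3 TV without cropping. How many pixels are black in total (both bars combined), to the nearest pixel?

Since 1.660 > 1.333, the master is width-limited.
That makes the image 3325.3012 px tall (5520 / 1.660).
Leftover height: 4140 − 3325.3012 = 814.6988 px.
That's 814.6988 × 5520 ≈ 4497137 black pixels.

4497137 pixels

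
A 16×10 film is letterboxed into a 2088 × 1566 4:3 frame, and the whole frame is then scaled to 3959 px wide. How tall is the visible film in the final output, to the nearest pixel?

In the 2088×1566 frame the film fills the width: height = 2088 × 10/16 ≈ 1305.00 px.
Scaling 2088 → 3959 is ×1.8961, so the height becomes 1305.00 × 1.8961 ≈ 2474.38 px.

2474 px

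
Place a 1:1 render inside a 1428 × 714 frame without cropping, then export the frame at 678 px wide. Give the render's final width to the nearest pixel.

339 px

In the 1428×714 frame the render fills the height: width = 714 × 1/1 ≈ 714.00 px.
Scaling 1428 → 678 is ×0.4748, so the width becomes 714.00 × 0.4748 ≈ 339.00 px.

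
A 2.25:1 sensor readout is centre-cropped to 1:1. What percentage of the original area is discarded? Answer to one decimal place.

1:1 is narrower than 2.25:1, so the crop keeps the full height and trims the width.
Area ratio = (1.000)/(2.250) = 44.44%; the remaining 55.56% is cropped out.

55.6%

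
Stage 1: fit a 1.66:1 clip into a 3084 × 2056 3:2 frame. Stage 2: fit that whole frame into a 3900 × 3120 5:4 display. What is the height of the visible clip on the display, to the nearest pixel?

2349 px

First fit — 1.66:1 into 3084×2056 spans the width: 3084.00 × 1857.83.
3:2 in 3900×3120: fills the width, so the intermediate becomes 3900.00 × 2600.00 — a scale of ×1.2646.
So the clip's height is 1857.83 × 1.2646 ≈ 2349.40.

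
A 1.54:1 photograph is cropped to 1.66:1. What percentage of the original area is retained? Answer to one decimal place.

92.8%

The width stays; only height is cut (since 1.66:1 is wider than 1.54:1).
Fraction kept = (1.540)/(1.660) ≈ 92.77%.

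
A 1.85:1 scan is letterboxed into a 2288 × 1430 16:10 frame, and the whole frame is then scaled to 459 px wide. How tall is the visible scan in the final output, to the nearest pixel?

At 2288×1430 the scan is width-limited, so height = 2288 / 1.850 ≈ 1236.76 px.
Resizing to 459 px wide multiplies everything by 0.2006: 1236.76 → 248.11 px.

248 px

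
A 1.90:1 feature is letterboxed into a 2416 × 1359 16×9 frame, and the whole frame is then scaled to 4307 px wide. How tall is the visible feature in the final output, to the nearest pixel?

In the 2416×1359 frame the feature fills the width: height = 2416 / 1.900 ≈ 1271.58 px.
The frame scales by 4307/2416 = 1.7827; 1271.58 × 1.7827 ≈ 2266.84 px.

2267 px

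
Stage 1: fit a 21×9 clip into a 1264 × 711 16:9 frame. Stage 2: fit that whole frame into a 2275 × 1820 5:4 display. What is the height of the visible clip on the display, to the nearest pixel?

21×9 in 1264×711: fills the width, so the clip is 1264.00 × 541.71.
16:9 in 2275×1820: fills the width, so the intermediate becomes 2275.00 × 1279.69 — a scale of ×1.7998.
Applying the same ×1.7998: 541.71 → 975.00.

975 px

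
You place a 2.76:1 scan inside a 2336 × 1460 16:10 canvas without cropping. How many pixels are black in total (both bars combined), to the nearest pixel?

2.76:1 is wider than 16:10, so it spans the full width.
The scan is 2336 / 2.760 ≈ 846.3768 px tall.
Leftover height: 1460 − 846.3768 = 613.6232 px.
Across the 2336-px span: 613.6232 × 2336 ≈ 1433424 px.

1433424 pixels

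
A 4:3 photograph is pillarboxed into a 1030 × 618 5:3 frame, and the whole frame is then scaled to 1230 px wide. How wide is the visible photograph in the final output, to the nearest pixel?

984 px

In the 1030×618 frame the photograph fills the height: width = 618 × 4/3 ≈ 824.00 px.
The frame scales by 1230/1030 = 1.1942; 824.00 × 1.1942 ≈ 984.00 px.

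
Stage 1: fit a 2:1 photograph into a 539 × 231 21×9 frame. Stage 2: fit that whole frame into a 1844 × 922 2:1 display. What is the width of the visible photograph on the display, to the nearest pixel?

First fit — 2:1 into 539×231 spans the height: 462.00 × 231.00.
21×9 in 1844×922: fills the width, so the intermediate becomes 1844.00 × 790.29 — a scale of ×3.4212.
So the photograph's width is 462.00 × 3.4212 ≈ 1580.57.

1581 px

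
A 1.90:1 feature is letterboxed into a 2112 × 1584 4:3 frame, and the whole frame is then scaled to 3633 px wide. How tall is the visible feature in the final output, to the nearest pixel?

1912 px

At 2112×1584 the feature is width-limited, so height = 2112 / 1.900 ≈ 1111.58 px.
The frame scales by 3633/2112 = 1.7202; 1111.58 × 1.7202 ≈ 1912.11 px.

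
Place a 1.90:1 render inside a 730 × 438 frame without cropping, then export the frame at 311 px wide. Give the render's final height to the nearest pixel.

164 px

In the 730×438 frame the render fills the width: height = 730 / 1.900 ≈ 384.21 px.
Resizing to 311 px wide multiplies everything by 0.4260: 384.21 → 163.68 px.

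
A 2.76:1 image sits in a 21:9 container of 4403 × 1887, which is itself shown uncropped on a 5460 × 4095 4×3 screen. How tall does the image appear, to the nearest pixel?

1978 px

Inside the 4403×1887 canvas the image is width-limited at 4403.00 × 1595.29.
Second fit — the 21:9 canvas into 5460×4095 spans the width: 5460.00 × 2340.00 (×1.2401 from 4403×1887).
So the image's height is 1595.29 × 1.2401 ≈ 1978.26.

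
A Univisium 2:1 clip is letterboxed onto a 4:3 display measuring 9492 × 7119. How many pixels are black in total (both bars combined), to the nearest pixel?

22524516 pixels

Univisium 2:1 (2.000) > 4:3 (1.333), so the clip fills the width.
That makes the image 4746.0000 px tall (9492 × 1/2).
Leftover height: 7119 − 4746.0000 = 2373.0000 px.
Bar area = 2373.0000 × 9492 ≈ 22524516 px.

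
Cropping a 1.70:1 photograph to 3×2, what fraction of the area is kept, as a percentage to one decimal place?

88.2%

Going from 1.70:1 to 3×2 means cutting width while keeping height.
(1.500)/(1.700) ≈ 0.882 of the area survives.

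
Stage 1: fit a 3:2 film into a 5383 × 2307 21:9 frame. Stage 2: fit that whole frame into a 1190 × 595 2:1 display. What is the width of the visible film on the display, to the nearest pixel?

765 px

First fit — 3:2 into 5383×2307 spans the height: 3460.50 × 2307.00.
21:9 in 1190×595: fills the width, so the intermediate becomes 1190.00 × 510.00 — a scale of ×0.2211.
So the film's width is 3460.50 × 0.2211 ≈ 765.00.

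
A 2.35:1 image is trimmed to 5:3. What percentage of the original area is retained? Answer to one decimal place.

5:3 is narrower than 2.35:1, so the crop keeps the full height and trims the width.
(1.667)/(2.350) ≈ 0.709 of the area survives.

70.9%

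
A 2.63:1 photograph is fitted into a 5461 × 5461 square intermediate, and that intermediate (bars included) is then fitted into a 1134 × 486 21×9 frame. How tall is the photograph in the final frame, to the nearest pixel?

185 px

Inside the 5461×5461 canvas the photograph is width-limited at 5461.00 × 2076.43.
The square canvas is height-limited in 1134×486, giving 486.00 × 486.00; scale factor 0.0890.
So the photograph's height is 2076.43 × 0.0890 ≈ 184.79.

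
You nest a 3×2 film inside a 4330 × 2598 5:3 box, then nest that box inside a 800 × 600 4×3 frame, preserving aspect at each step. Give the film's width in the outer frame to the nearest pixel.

Inside the 4330×2598 canvas the film is height-limited at 3897.00 × 2598.00.
The 5:3 canvas is width-limited in 800×600, giving 800.00 × 480.00; scale factor 0.1848.
The film scales with it: width 3897.00 × 0.1848 ≈ 720.00.

720 px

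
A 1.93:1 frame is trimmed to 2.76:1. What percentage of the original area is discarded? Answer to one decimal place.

30.1%

Going from 1.93:1 to 2.76:1 means cutting height while keeping width.
Fraction kept = (1.930)/(2.760) ≈ 69.93%, so 30.07% is lost.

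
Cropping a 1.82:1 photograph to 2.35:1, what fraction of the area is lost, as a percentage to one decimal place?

2.35:1 is wider than 1.82:1, so the crop keeps the full width and trims the height.
Fraction kept = (1.820)/(2.350) ≈ 77.45%, so 22.55% is lost.

22.6%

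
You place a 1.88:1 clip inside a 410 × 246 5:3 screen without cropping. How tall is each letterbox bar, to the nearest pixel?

14 px

Since 1.880 > 1.667, the clip is width-limited.
Content height = 410 / 1.880 ≈ 218.09 px.
Black = 246 − 218.09 = 27.91 px, or 13.96 per bar.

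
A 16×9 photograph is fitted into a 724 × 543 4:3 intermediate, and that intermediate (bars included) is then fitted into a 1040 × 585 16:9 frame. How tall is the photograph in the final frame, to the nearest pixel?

16×9 in 724×543: fills the width, so the photograph is 724.00 × 407.25.
Second fit — the 4:3 canvas into 1040×585 spans the height: 780.00 × 585.00 (×1.0773 from 724×543).
Applying the same ×1.0773: 407.25 → 438.75.

439 px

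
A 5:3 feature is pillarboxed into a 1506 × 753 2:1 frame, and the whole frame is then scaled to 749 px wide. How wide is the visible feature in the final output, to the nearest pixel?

624 px

Fitted into 1506×753, the feature spans the height; its width is 753 × 5/3 ≈ 1255.00 px.
Resizing to 749 px wide multiplies everything by 0.4973: 1255.00 → 624.17 px.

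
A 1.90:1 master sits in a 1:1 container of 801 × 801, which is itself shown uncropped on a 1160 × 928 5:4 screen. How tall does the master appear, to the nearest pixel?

1.90:1 in 801×801: fills the width, so the master is 801.00 × 421.58.
1:1 in 1160×928: fills the height, so the intermediate becomes 928.00 × 928.00 — a scale of ×1.1586.
So the master's height is 421.58 × 1.1586 ≈ 488.42.

488 px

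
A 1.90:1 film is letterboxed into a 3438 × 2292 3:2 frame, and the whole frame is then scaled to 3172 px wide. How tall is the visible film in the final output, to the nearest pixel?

1669 px

In the 3438×2292 frame the film fills the width: height = 3438 / 1.900 ≈ 1809.47 px.
Resizing to 3172 px wide multiplies everything by 0.9226: 1809.47 → 1669.47 px.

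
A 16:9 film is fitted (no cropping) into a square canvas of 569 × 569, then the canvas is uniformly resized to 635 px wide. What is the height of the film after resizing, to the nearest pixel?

Fitted into 569×569, the film spans the width; its height is 569 × 9/16 ≈ 320.06 px.
Resizing to 635 px wide multiplies everything by 1.1160: 320.06 → 357.19 px.

357 px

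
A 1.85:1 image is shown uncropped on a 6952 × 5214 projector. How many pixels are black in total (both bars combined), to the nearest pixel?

1.85:1 is wider than 4:3, so it spans the full width.
That makes the image 3757.8378 px tall (6952 / 1.850).
Leftover height: 5214 − 3757.8378 = 1456.1622 px.
That's 1456.1622 × 6952 ≈ 10123239 black pixels.

10123239 pixels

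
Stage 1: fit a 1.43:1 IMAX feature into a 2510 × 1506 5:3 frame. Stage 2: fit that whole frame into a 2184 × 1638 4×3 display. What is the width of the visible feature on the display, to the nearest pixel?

1.43:1 IMAX in 2510×1506: fills the height, so the feature is 2153.58 × 1506.00.
The 5:3 canvas is width-limited in 2184×1638, giving 2184.00 × 1310.40; scale factor 0.8701.
Applying the same ×0.8701: 2153.58 → 1873.87.

1874 px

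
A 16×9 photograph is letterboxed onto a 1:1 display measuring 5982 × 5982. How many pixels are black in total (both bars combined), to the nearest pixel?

16×9 is wider than 1:1, so it spans the full width.
Content height = 5982 × 9/16 ≈ 3364.8750 px.
Leftover height: 5982 − 3364.8750 = 2617.1250 px.
Across the 5982-px span: 2617.1250 × 5982 ≈ 15655642 px.

15655642 pixels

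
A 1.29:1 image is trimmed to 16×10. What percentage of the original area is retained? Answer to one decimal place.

16×10 is wider than 1.29:1, so the crop keeps the full width and trims the height.
Area ratio = (1.290)/(1.600) = 80.62% retained.

80.6%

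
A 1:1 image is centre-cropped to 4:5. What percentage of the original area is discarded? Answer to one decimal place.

The height stays; only width is cut (since 4:5 is narrower than 1:1).
(0.800)/(1.000) ≈ 0.800 of the area survives, leaving 20.00% discarded.

20.0%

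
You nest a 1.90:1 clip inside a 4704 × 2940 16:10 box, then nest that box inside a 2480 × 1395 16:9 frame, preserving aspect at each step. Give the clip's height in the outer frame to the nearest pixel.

1175 px

Inside the 4704×2940 canvas the clip is width-limited at 4704.00 × 2475.79.
16:10 in 2480×1395: fills the height, so the intermediate becomes 2232.00 × 1395.00 — a scale of ×0.4745.
So the clip's height is 2475.79 × 0.4745 ≈ 1174.74.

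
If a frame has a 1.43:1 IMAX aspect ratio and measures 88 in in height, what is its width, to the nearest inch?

At 1.43:1 IMAX, 88 × 1.430 ≈ 125.84.

126 in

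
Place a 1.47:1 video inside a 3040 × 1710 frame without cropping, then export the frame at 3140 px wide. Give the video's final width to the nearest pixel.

2596 px

In the 3040×1710 frame the video fills the height: width = 1710 × 1.470 ≈ 2513.70 px.
The frame scales by 3140/3040 = 1.0329; 2513.70 × 1.0329 ≈ 2596.39 px.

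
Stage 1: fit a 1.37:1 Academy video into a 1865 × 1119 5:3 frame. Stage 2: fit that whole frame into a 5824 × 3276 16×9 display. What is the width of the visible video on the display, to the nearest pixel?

4488 px

Inside the 1865×1119 canvas the video is height-limited at 1533.03 × 1119.00.
Second fit — the 5:3 canvas into 5824×3276 spans the height: 5460.00 × 3276.00 (×2.9276 from 1865×1119).
Applying the same ×2.9276: 1533.03 → 4488.12.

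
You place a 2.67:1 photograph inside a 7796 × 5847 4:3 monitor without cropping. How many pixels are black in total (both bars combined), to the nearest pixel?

Since 2.670 > 1.333, the photograph is width-limited.
That makes the image 2919.8502 px tall (7796 / 2.670).
Black = 5847 − 2919.8502 = 2927.1498 px.
Bar area = 2927.1498 × 7796 ≈ 22820060 px.

22820060 pixels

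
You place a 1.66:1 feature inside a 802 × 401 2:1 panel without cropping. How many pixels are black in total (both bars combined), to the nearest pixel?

54672 pixels

1.66:1 is narrower than 2:1, so it spans the full height.
Content width = 401 × 1.660 ≈ 665.6600 px.
Leftover width: 802 − 665.6600 = 136.3400 px.
Across the 401-px span: 136.3400 × 401 ≈ 54672 px.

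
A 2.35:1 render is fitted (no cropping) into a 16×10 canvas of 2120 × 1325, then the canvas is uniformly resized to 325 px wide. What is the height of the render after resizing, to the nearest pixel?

138 px

At 2120×1325 the render is width-limited, so height = 2120 / 2.350 ≈ 902.13 px.
Scaling 2120 → 325 is ×0.1533, so the height becomes 902.13 × 0.1533 ≈ 138.30 px.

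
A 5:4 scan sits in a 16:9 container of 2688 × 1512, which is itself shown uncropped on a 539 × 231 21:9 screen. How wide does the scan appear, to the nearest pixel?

Inside the 2688×1512 canvas the scan is height-limited at 1890.00 × 1512.00.
Second fit — the 16:9 canvas into 539×231 spans the height: 410.67 × 231.00 (×0.1528 from 2688×1512).
The scan scales with it: width 1890.00 × 0.1528 ≈ 288.75.

289 px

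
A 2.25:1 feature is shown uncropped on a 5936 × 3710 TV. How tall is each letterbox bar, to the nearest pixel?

2.25:1 (2.250) > 16:10 (1.600), so the feature fills the width.
Content height = 5936 / 2.250 ≈ 2638.22 px.
3710 − 2638.22 = 1071.78 px of bars (535.89 each).

536 px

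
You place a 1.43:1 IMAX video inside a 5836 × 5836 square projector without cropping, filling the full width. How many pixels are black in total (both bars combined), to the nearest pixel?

Content height = 5836 / 1.430 ≈ 4081.1189 px.
5836 − 4081.1189 = 1754.8811 px of bars.
Across the 5836-px span: 1754.8811 × 5836 ≈ 10241486 px.

10241486 pixels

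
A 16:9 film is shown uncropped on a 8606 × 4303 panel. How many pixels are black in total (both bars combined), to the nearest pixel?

16:9 is narrower than 2:1, so it spans the full height.
Content width = 4303 × 16/9 ≈ 7649.7778 px.
8606 − 7649.7778 = 956.2222 px of bars.
That's 956.2222 × 4303 ≈ 4114624 black pixels.

4114624 pixels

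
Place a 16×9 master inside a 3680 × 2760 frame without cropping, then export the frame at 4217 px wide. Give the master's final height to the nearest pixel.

2372 px

In the 3680×2760 frame the master fills the width: height = 3680 × 9/16 ≈ 2070.00 px.
The frame scales by 4217/3680 = 1.1459; 2070.00 × 1.1459 ≈ 2372.06 px.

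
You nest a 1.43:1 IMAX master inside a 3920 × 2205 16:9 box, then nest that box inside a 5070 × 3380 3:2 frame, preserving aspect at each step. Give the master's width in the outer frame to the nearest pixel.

1.43:1 IMAX in 3920×2205: fills the height, so the master is 3153.15 × 2205.00.
16:9 in 5070×3380: fills the width, so the intermediate becomes 5070.00 × 2851.88 — a scale of ×1.2934.
The master scales with it: width 3153.15 × 1.2934 ≈ 4078.18.

4078 px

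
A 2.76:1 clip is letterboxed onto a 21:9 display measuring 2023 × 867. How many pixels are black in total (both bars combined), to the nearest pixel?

271141 pixels

2.76:1 is wider than 21:9, so it spans the full width.
The clip is 2023 / 2.760 ≈ 732.9710 px tall.
Leftover height: 867 − 732.9710 = 134.0290 px.
Bar area = 134.0290 × 2023 ≈ 271141 px.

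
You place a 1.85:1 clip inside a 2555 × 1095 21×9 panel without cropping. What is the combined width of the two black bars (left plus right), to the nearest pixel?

529 px

1.85:1 (1.850) < 21×9 (2.333), so the clip fills the height.
That makes the image 2025.75 px wide (1095 × 1.850).
Leftover width: 2555 − 2025.75 = 529.25 px.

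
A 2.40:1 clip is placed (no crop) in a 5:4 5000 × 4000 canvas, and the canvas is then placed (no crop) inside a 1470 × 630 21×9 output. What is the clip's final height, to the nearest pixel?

2.40:1 in 5000×4000: fills the width, so the clip is 5000.00 × 2083.33.
Second fit — the 5:4 canvas into 1470×630 spans the height: 787.50 × 630.00 (×0.1575 from 5000×4000).
Applying the same ×0.1575: 2083.33 → 328.12.

328 px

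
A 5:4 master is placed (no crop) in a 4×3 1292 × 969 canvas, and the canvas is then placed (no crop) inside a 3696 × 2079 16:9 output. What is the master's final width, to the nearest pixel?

Inside the 1292×969 canvas the master is height-limited at 1211.25 × 969.00.
4×3 in 3696×2079: fills the height, so the intermediate becomes 2772.00 × 2079.00 — a scale of ×2.1455.
The master scales with it: width 1211.25 × 2.1455 ≈ 2598.75.

2599 px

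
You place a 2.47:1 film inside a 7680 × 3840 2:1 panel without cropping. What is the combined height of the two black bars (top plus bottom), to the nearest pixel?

2.47:1 (2.470) > 2:1 (2.000), so the film fills the width.
The film is 7680 / 2.470 ≈ 3109.31 px tall.
Black = 3840 − 3109.31 = 730.69 px.

731 px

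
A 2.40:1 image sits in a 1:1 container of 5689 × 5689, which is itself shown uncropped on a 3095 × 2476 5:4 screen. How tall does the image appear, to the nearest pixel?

Inside the 5689×5689 canvas the image is width-limited at 5689.00 × 2370.42.
1:1 in 3095×2476: fills the height, so the intermediate becomes 2476.00 × 2476.00 — a scale of ×0.4352.
The image scales with it: height 2370.42 × 0.4352 ≈ 1031.67.

1032 px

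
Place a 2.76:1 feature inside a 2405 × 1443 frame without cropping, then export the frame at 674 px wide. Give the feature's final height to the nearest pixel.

In the 2405×1443 frame the feature fills the width: height = 2405 / 2.760 ≈ 871.38 px.
Scaling 2405 → 674 is ×0.2802, so the height becomes 871.38 × 0.2802 ≈ 244.20 px.

244 px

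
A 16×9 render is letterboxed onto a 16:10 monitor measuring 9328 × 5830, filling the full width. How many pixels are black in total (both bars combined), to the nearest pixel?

The render is 9328 × 9/16 ≈ 5247.0000 px tall.
Black = 5830 − 5247.0000 = 583.0000 px.
Bar area = 583.0000 × 9328 ≈ 5438224 px.

5438224 pixels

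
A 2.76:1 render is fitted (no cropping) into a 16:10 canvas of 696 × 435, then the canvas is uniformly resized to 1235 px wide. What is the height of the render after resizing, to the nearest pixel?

In the 696×435 frame the render fills the width: height = 696 / 2.760 ≈ 252.17 px.
Resizing to 1235 px wide multiplies everything by 1.7744: 252.17 → 447.46 px.

447 px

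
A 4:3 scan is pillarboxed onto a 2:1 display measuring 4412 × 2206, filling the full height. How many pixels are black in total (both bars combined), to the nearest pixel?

The scan is 2206 × 4/3 ≈ 2941.3333 px wide.
Leftover width: 4412 − 2941.3333 = 1470.6667 px.
That's 1470.6667 × 2206 ≈ 3244291 black pixels.

3244291 pixels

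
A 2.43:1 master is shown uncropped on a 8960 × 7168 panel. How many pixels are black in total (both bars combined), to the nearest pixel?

31187585 pixels

Since 2.430 > 1.250, the master is width-limited.
Content height = 8960 / 2.430 ≈ 3687.2428 px.
Leftover height: 7168 − 3687.2428 = 3480.7572 px.
Across the 8960-px span: 3480.7572 × 8960 ≈ 31187585 px.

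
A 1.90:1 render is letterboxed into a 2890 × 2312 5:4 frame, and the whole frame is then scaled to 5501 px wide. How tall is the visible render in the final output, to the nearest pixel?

Fitted into 2890×2312, the render spans the width; its height is 2890 / 1.900 ≈ 1521.05 px.
Scaling 2890 → 5501 is ×1.9035, so the height becomes 1521.05 × 1.9035 ≈ 2895.26 px.

2895 px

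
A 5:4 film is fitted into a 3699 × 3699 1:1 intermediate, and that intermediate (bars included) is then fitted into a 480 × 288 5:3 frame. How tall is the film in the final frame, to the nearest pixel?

First fit — 5:4 into 3699×3699 spans the width: 3699.00 × 2959.20.
1:1 in 480×288: fills the height, so the intermediate becomes 288.00 × 288.00 — a scale of ×0.0779.
The film scales with it: height 2959.20 × 0.0779 ≈ 230.40.

230 px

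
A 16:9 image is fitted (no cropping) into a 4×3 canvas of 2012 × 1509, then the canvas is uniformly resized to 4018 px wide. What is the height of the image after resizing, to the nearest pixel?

2260 px

Fitted into 2012×1509, the image spans the width; its height is 2012 × 9/16 ≈ 1131.75 px.
The frame scales by 4018/2012 = 1.9970; 1131.75 × 1.9970 ≈ 2260.12 px.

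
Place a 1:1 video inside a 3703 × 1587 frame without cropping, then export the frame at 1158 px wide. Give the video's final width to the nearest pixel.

In the 3703×1587 frame the video fills the height: width = 1587 × 1/1 ≈ 1587.00 px.
Scaling 3703 → 1158 is ×0.3127, so the width becomes 1587.00 × 0.3127 ≈ 496.29 px.

496 px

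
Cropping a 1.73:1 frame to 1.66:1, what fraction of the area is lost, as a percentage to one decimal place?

4.0%

The height stays; only width is cut (since 1.66:1 is narrower than 1.73:1).
(1.660)/(1.730) ≈ 0.960 of the area survives, leaving 4.05% discarded.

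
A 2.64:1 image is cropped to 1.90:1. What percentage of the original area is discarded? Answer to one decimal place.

The height stays; only width is cut (since 1.90:1 is narrower than 2.64:1).
Area ratio = (1.900)/(2.640) = 71.97%; the remaining 28.03% is cropped out.

28.0%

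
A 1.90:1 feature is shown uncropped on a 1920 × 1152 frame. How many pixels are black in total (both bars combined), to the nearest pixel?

1.90:1 is wider than 5:3, so it spans the full width.
Content height = 1920 / 1.900 ≈ 1010.5263 px.
Black = 1152 − 1010.5263 = 141.4737 px.
Across the 1920-px span: 141.4737 × 1920 ≈ 271629 px.

271629 pixels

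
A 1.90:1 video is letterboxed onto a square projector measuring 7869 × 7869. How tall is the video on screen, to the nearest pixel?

1.90:1 (1.900) > square (1.000), so the video fills the width.
The video is 7869 / 1.900 ≈ 4141.58 px tall.

4142 px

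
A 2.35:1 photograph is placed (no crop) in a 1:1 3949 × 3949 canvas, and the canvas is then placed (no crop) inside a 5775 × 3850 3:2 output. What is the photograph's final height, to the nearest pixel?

1638 px

First fit — 2.35:1 into 3949×3949 spans the width: 3949.00 × 1680.43.
The 1:1 canvas is height-limited in 5775×3850, giving 3850.00 × 3850.00; scale factor 0.9749.
Applying the same ×0.9749: 1680.43 → 1638.30.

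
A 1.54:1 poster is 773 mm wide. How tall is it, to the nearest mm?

502 mm

Height = 773 / 1.540 = 501.95.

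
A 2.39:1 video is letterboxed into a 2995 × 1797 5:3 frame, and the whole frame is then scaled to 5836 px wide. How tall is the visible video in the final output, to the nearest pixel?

Fitted into 2995×1797, the video spans the width; its height is 2995 / 2.390 ≈ 1253.14 px.
Scaling 2995 → 5836 is ×1.9486, so the height becomes 1253.14 × 1.9486 ≈ 2441.84 px.

2442 px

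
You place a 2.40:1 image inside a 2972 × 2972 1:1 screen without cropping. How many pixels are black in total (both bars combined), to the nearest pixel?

2.40:1 (2.400) > 1:1 (1.000), so the image fills the width.
The image is 2972 / 2.400 ≈ 1238.3333 px tall.
Black = 2972 − 1238.3333 = 1733.6667 px.
Across the 2972-px span: 1733.6667 × 2972 ≈ 5152457 px.

5152457 pixels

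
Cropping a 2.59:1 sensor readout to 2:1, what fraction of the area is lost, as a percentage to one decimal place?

The height stays; only width is cut (since 2:1 is narrower than 2.59:1).
Fraction kept = (2.000)/(2.590) ≈ 77.22%, so 22.78% is lost.

22.8%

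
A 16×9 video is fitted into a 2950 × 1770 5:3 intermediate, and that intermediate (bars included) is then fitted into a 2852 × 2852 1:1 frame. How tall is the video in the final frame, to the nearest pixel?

Inside the 2950×1770 canvas the video is width-limited at 2950.00 × 1659.38.
Second fit — the 5:3 canvas into 2852×2852 spans the width: 2852.00 × 1711.20 (×0.9668 from 2950×1770).
So the video's height is 1659.38 × 0.9668 ≈ 1604.25.

1604 px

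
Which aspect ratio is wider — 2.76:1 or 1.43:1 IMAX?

2.76 and 1.43; 2.76 > 1.43.

2.76:1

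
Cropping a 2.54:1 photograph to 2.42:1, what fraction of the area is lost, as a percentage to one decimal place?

2.42:1 is narrower than 2.54:1, so the crop keeps the full height and trims the width.
(2.420)/(2.540) ≈ 0.953 of the area survives, leaving 4.72% discarded.

4.7%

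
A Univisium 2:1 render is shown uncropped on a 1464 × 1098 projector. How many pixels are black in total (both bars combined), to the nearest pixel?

535824 pixels

Univisium 2:1 (2.000) > 4:3 (1.333), so the render fills the width.
The render is 1464 × 1/2 ≈ 732.0000 px tall.
1098 − 732.0000 = 366.0000 px of bars.
Bar area = 366.0000 × 1464 ≈ 535824 px.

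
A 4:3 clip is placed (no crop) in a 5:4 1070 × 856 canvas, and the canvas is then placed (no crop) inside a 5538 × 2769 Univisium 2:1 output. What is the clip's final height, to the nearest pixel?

Inside the 1070×856 canvas the clip is width-limited at 1070.00 × 802.50.
The 5:4 canvas is height-limited in 5538×2769, giving 3461.25 × 2769.00; scale factor 3.2348.
The clip scales with it: height 802.50 × 3.2348 ≈ 2595.94.

2596 px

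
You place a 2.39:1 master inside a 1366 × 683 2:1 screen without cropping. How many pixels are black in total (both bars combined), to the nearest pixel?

2.39:1 (2.390) > 2:1 (2.000), so the master fills the width.
That makes the image 571.5481 px tall (1366 / 2.390).
683 − 571.5481 = 111.4519 px of bars.
Across the 1366-px span: 111.4519 × 1366 ≈ 152243 px.

152243 pixels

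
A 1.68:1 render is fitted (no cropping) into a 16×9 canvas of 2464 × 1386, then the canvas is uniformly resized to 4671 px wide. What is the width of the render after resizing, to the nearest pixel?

4414 px

In the 2464×1386 frame the render fills the height: width = 1386 × 1.680 ≈ 2328.48 px.
Scaling 2464 → 4671 is ×1.8957, so the width becomes 2328.48 × 1.8957 ≈ 4414.10 px.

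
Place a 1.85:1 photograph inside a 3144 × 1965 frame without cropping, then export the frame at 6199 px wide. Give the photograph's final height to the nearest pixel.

At 3144×1965 the photograph is width-limited, so height = 3144 / 1.850 ≈ 1699.46 px.
Resizing to 6199 px wide multiplies everything by 1.9717: 1699.46 → 3350.81 px.

3351 px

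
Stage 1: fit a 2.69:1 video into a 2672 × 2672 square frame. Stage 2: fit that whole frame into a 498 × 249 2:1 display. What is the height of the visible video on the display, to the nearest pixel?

2.69:1 in 2672×2672: fills the width, so the video is 2672.00 × 993.31.
Second fit — the square canvas into 498×249 spans the height: 249.00 × 249.00 (×0.0932 from 2672×2672).
So the video's height is 993.31 × 0.0932 ≈ 92.57.

93 px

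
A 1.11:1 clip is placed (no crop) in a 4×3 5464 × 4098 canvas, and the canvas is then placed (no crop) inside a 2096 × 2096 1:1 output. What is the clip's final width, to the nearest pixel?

First fit — 1.11:1 into 5464×4098 spans the height: 4548.78 × 4098.00.
The 4×3 canvas is width-limited in 2096×2096, giving 2096.00 × 1572.00; scale factor 0.3836.
So the clip's width is 4548.78 × 0.3836 ≈ 1744.92.

1745 px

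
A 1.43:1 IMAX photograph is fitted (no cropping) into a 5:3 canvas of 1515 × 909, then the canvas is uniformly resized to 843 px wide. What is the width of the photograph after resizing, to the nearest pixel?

723 px

At 1515×909 the photograph is height-limited, so width = 909 × 1.430 ≈ 1299.87 px.
Scaling 1515 → 843 is ×0.5564, so the width becomes 1299.87 × 0.5564 ≈ 723.29 px.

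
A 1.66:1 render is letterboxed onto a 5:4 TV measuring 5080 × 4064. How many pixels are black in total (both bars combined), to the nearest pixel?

1.66:1 is wider than 5:4, so it spans the full width.
That makes the image 3060.2410 px tall (5080 / 1.660).
4064 − 3060.2410 = 1003.7590 px of bars.
Bar area = 1003.7590 × 5080 ≈ 5099096 px.

5099096 pixels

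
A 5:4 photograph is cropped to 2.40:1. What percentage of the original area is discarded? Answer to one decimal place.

Going from 5:4 to 2.40:1 means cutting height while keeping width.
(1.250)/(2.400) ≈ 0.521 of the area survives, leaving 47.92% discarded.

47.9%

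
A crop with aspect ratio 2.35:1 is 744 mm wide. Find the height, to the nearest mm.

317 mm

744 / 2.350 = 316.60.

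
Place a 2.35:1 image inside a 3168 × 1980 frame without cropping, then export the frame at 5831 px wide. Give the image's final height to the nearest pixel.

2481 px

Fitted into 3168×1980, the image spans the width; its height is 3168 / 2.350 ≈ 1348.09 px.
Resizing to 5831 px wide multiplies everything by 1.8406: 1348.09 → 2481.28 px.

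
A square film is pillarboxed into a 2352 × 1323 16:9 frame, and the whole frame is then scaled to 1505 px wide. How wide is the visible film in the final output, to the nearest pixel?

847 px

In the 2352×1323 frame the film fills the height: width = 1323 × 1/1 ≈ 1323.00 px.
The frame scales by 1505/2352 = 0.6399; 1323.00 × 0.6399 ≈ 846.56 px.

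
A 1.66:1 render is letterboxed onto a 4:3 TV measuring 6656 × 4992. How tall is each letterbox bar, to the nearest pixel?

491 px

1.66:1 is wider than 4:3, so it spans the full width.
Content height = 6656 / 1.660 ≈ 4009.64 px.
Leftover height: 4992 − 4009.64 = 982.36 px → 491.18 each side.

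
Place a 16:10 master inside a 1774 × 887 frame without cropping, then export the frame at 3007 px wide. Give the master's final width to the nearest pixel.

2406 px

At 1774×887 the master is height-limited, so width = 887 × 16/10 ≈ 1419.20 px.
Scaling 1774 → 3007 is ×1.6950, so the width becomes 1419.20 × 1.6950 ≈ 2405.60 px.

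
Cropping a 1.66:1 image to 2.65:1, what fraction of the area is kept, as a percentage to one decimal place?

62.6%

Going from 1.66:1 to 2.65:1 means cutting height while keeping width.
Fraction kept = (1.660)/(2.650) ≈ 62.64%.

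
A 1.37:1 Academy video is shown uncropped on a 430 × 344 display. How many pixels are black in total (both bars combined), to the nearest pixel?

12956 pixels

1.37:1 Academy is wider than 5:4, so it spans the full width.
Content height = 430 / 1.370 ≈ 313.8686 px.
Leftover height: 344 − 313.8686 = 30.1314 px.
Bar area = 30.1314 × 430 ≈ 12956 px.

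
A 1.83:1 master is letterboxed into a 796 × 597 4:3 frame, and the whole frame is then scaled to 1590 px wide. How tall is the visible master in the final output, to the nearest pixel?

869 px

Fitted into 796×597, the master spans the width; its height is 796 / 1.830 ≈ 434.97 px.
Resizing to 1590 px wide multiplies everything by 1.9975: 434.97 → 868.85 px.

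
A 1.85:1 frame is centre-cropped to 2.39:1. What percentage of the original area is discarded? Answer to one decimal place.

2.39:1 is wider than 1.85:1, so the crop keeps the full width and trims the height.
(1.850)/(2.390) ≈ 0.774 of the area survives, leaving 22.59% discarded.

22.6%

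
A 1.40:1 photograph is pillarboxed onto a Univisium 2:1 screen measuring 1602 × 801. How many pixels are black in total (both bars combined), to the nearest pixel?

1.40:1 is narrower than Univisium 2:1, so it spans the full height.
That makes the image 1121.4000 px wide (801 × 1.400).
Black = 1602 − 1121.4000 = 480.6000 px.
Bar area = 480.6000 × 801 ≈ 384961 px.

384961 pixels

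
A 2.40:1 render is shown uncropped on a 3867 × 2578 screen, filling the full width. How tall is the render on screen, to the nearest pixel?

1611 px

Content height = 3867 / 2.400 ≈ 1611.25 px.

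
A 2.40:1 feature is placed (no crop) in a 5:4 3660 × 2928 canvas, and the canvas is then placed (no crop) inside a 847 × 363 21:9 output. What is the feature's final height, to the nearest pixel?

189 px

Inside the 3660×2928 canvas the feature is width-limited at 3660.00 × 1525.00.
The 5:4 canvas is height-limited in 847×363, giving 453.75 × 363.00; scale factor 0.1240.
The feature scales with it: height 1525.00 × 0.1240 ≈ 189.06.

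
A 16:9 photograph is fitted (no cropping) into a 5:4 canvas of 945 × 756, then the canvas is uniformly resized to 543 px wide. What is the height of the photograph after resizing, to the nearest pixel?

305 px

At 945×756 the photograph is width-limited, so height = 945 × 9/16 ≈ 531.56 px.
The frame scales by 543/945 = 0.5746; 531.56 × 0.5746 ≈ 305.44 px.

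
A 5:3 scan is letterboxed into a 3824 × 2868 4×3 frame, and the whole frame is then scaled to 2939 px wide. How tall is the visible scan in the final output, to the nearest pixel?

1763 px

Fitted into 3824×2868, the scan spans the width; its height is 3824 × 3/5 ≈ 2294.40 px.
Scaling 3824 → 2939 is ×0.7686, so the height becomes 2294.40 × 0.7686 ≈ 1763.40 px.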